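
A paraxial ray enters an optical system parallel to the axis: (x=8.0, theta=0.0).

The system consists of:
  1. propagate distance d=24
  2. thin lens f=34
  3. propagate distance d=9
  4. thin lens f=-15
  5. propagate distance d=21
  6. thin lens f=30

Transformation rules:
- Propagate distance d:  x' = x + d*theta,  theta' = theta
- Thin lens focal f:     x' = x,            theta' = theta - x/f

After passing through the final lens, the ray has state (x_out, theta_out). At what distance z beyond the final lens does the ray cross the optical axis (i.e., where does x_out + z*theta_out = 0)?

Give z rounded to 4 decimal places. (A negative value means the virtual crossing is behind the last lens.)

Initial: x=8.0000 theta=0.0000
After 1 (propagate distance d=24): x=8.0000 theta=0.0000
After 2 (thin lens f=34): x=8.0000 theta=-4/17 (≈-0.2353)
After 3 (propagate distance d=9): x=100/17 (≈5.8824) theta=-4/17 (≈-0.2353)
After 4 (thin lens f=-15): x=100/17 (≈5.8824) theta=8/51 (≈0.1569)
After 5 (propagate distance d=21): x=156/17 (≈9.1765) theta=8/51 (≈0.1569)
After 6 (thin lens f=30): x=156/17 (≈9.1765) theta=-38/255 (≈-0.1490)
z_focus = -x_out/theta_out = -(156/17)/(-38/255) = 1170/19 ≈ 61.5789
Rounded to 4 decimal places: z = 61.5789

Answer: 61.5789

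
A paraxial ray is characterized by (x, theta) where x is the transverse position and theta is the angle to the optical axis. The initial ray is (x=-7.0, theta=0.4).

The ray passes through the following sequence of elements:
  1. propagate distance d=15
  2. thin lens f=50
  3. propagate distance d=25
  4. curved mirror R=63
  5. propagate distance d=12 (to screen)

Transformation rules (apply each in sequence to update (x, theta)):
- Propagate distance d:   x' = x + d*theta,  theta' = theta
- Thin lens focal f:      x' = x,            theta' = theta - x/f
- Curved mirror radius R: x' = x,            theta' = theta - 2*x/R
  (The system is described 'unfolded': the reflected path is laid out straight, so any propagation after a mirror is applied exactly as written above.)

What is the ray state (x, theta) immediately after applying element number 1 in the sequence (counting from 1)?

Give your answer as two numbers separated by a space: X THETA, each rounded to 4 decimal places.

Answer: -1.0000 0.4000

Derivation:
Initial: x=-7.0000 theta=0.4000
After 1 (propagate distance d=15): x=-1.0000 theta=0.4000
Rounded to 4 decimal places: x = -1.0000, theta = 0.4000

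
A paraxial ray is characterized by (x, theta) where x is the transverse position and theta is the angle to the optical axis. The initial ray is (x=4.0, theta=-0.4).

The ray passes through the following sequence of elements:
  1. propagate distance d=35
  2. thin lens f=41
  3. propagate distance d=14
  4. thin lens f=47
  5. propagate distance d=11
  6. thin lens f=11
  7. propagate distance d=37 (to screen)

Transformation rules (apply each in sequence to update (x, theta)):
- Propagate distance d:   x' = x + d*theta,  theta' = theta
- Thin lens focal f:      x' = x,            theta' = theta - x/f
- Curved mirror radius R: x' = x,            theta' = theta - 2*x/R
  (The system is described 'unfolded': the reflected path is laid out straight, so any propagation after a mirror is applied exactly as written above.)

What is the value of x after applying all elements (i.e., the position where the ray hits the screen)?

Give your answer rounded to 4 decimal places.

Answer: 29.9366

Derivation:
Initial: x=4.0000 theta=-0.4000
After 1 (propagate distance d=35): x=-10.0000 theta=-0.4000
After 2 (thin lens f=41): x=-10.0000 theta=-32/205 (≈-0.1561)
After 3 (propagate distance d=14): x=-2498/205 (≈-12.1854) theta=-32/205 (≈-0.1561)
After 4 (thin lens f=47): x=-2498/205 (≈-12.1854) theta=994/9635 (≈0.1032)
After 5 (propagate distance d=11): x=-106472/9635 (≈-11.0505) theta=994/9635 (≈0.1032)
After 6 (thin lens f=11): x=-106472/9635 (≈-11.0505) theta=2498/2255 (≈1.1078)
After 7 (propagate distance d=37 (to screen)): x=634566/21197 (≈29.9366) theta=2498/2255 (≈1.1078)
Rounded to 4 decimal places: x = 29.9366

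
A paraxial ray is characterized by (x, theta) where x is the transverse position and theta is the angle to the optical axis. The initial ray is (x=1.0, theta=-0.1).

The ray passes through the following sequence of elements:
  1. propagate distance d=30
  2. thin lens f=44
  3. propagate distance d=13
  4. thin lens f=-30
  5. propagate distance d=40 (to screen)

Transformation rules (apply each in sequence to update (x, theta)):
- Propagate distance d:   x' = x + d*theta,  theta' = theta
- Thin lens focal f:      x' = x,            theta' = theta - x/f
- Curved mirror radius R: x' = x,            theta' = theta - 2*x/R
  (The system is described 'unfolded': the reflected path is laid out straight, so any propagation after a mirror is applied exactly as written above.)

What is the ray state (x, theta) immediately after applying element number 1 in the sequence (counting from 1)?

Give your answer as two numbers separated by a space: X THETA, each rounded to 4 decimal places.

Initial: x=1.0000 theta=-0.1000
After 1 (propagate distance d=30): x=-2.0000 theta=-0.1000
Rounded to 4 decimal places: x = -2.0000, theta = -0.1000

Answer: -2.0000 -0.1000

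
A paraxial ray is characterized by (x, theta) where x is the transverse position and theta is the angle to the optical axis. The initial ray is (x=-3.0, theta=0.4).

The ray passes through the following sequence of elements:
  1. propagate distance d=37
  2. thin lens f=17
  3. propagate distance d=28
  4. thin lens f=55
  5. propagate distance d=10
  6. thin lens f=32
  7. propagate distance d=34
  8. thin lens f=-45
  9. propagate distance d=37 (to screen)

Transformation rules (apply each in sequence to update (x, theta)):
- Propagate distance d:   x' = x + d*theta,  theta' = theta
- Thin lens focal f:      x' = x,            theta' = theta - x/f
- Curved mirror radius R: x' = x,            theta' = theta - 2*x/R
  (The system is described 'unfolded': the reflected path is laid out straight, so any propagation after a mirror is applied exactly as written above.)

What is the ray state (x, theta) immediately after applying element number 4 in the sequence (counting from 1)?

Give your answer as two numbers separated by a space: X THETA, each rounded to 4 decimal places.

Initial: x=-3.0000 theta=0.4000
After 1 (propagate distance d=37): x=11.8000 theta=0.4000
After 2 (thin lens f=17): x=11.8000 theta=-5/17 (≈-0.2941)
After 3 (propagate distance d=28): x=303/85 (≈3.5647) theta=-5/17 (≈-0.2941)
After 4 (thin lens f=55): x=303/85 (≈3.5647) theta=-1678/4675 (≈-0.3589)
Rounded to 4 decimal places: x = 3.5647, theta = -0.3589

Answer: 3.5647 -0.3589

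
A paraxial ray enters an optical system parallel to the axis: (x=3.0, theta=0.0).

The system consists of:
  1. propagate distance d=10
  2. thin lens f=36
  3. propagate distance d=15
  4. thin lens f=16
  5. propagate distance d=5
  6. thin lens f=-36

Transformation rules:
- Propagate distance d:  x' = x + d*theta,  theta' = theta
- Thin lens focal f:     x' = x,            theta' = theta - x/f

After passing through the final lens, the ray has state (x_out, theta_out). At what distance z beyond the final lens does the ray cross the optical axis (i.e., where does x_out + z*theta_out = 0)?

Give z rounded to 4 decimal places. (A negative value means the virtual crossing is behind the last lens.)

Answer: 4.6029

Derivation:
Initial: x=3.0000 theta=0.0000
After 1 (propagate distance d=10): x=3.0000 theta=0.0000
After 2 (thin lens f=36): x=3.0000 theta=-1/12 (≈-0.0833)
After 3 (propagate distance d=15): x=1.7500 theta=-1/12 (≈-0.0833)
After 4 (thin lens f=16): x=1.7500 theta=-37/192 (≈-0.1927)
After 5 (propagate distance d=5): x=151/192 (≈0.7865) theta=-37/192 (≈-0.1927)
After 6 (thin lens f=-36): x=151/192 (≈0.7865) theta=-1181/6912 (≈-0.1709)
z_focus = -x_out/theta_out = -(151/192)/(-1181/6912) = 5436/1181 ≈ 4.6029
Rounded to 4 decimal places: z = 4.6029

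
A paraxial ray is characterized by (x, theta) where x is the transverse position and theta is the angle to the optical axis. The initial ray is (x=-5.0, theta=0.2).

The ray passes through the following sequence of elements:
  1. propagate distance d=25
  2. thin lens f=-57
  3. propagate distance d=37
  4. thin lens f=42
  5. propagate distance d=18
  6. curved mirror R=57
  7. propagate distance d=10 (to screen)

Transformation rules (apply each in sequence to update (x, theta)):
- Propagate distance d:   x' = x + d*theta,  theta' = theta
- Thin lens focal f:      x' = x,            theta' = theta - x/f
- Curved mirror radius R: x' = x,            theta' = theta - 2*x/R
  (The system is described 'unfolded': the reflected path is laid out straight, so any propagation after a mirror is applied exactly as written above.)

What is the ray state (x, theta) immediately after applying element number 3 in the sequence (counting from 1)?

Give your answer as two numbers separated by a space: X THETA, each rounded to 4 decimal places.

Answer: 7.4000 0.2000

Derivation:
Initial: x=-5.0000 theta=0.2000
After 1 (propagate distance d=25): x=0.0000 theta=0.2000
After 2 (thin lens f=-57): x=0.0000 theta=0.2000
After 3 (propagate distance d=37): x=7.4000 theta=0.2000
Rounded to 4 decimal places: x = 7.4000, theta = 0.2000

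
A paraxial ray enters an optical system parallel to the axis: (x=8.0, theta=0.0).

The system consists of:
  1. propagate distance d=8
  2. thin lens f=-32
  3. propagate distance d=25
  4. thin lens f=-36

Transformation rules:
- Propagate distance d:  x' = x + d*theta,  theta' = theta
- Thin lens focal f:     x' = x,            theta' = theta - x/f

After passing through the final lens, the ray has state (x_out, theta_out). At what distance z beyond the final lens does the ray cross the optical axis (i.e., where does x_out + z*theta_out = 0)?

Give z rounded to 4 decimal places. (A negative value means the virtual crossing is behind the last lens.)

Answer: -22.0645

Derivation:
Initial: x=8.0000 theta=0.0000
After 1 (propagate distance d=8): x=8.0000 theta=0.0000
After 2 (thin lens f=-32): x=8.0000 theta=0.2500
After 3 (propagate distance d=25): x=14.2500 theta=0.2500
After 4 (thin lens f=-36): x=14.2500 theta=31/48 (≈0.6458)
z_focus = -x_out/theta_out = -(14.2500)/(31/48) = -684/31 ≈ -22.0645
Rounded to 4 decimal places: z = -22.0645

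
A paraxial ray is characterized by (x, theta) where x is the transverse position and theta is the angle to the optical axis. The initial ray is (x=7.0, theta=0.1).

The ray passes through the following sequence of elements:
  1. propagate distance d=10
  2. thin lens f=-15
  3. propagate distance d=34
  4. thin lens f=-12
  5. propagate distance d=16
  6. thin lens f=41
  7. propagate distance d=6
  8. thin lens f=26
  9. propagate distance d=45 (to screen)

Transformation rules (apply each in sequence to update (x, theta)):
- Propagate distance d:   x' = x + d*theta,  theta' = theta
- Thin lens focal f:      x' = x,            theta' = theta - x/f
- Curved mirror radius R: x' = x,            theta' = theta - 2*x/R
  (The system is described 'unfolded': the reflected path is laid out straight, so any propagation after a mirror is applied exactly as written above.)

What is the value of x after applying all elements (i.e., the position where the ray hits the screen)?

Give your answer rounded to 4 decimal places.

Initial: x=7.0000 theta=0.1000
After 1 (propagate distance d=10): x=8.0000 theta=0.1000
After 2 (thin lens f=-15): x=8.0000 theta=19/30 (≈0.6333)
After 3 (propagate distance d=34): x=443/15 (≈29.5333) theta=19/30 (≈0.6333)
After 4 (thin lens f=-12): x=443/15 (≈29.5333) theta=557/180 (≈3.0944)
After 5 (propagate distance d=16): x=3557/45 (≈79.0444) theta=557/180 (≈3.0944)
After 6 (thin lens f=41): x=3557/45 (≈79.0444) theta=8609/7380 (≈1.1665)
After 7 (propagate distance d=6): x=317501/3690 (≈86.0436) theta=8609/7380 (≈1.1665)
After 8 (thin lens f=26): x=317501/3690 (≈86.0436) theta=-17132/7995 (≈-2.1428)
After 9 (propagate distance d=45 (to screen)): x=-498127/47970 (≈-10.3841) theta=-17132/7995 (≈-2.1428)
Rounded to 4 decimal places: x = -10.3841

Answer: -10.3841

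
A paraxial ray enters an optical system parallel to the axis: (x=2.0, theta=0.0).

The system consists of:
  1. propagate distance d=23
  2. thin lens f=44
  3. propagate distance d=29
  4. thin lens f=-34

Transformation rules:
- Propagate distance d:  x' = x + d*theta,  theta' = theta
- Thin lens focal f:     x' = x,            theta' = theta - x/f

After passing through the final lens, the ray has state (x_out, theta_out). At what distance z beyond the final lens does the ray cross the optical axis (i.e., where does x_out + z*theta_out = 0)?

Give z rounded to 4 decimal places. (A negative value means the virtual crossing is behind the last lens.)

Answer: 26.8421

Derivation:
Initial: x=2.0000 theta=0.0000
After 1 (propagate distance d=23): x=2.0000 theta=0.0000
After 2 (thin lens f=44): x=2.0000 theta=-1/22 (≈-0.0455)
After 3 (propagate distance d=29): x=15/22 (≈0.6818) theta=-1/22 (≈-0.0455)
After 4 (thin lens f=-34): x=15/22 (≈0.6818) theta=-19/748 (≈-0.0254)
z_focus = -x_out/theta_out = -(15/22)/(-19/748) = 510/19 ≈ 26.8421
Rounded to 4 decimal places: z = 26.8421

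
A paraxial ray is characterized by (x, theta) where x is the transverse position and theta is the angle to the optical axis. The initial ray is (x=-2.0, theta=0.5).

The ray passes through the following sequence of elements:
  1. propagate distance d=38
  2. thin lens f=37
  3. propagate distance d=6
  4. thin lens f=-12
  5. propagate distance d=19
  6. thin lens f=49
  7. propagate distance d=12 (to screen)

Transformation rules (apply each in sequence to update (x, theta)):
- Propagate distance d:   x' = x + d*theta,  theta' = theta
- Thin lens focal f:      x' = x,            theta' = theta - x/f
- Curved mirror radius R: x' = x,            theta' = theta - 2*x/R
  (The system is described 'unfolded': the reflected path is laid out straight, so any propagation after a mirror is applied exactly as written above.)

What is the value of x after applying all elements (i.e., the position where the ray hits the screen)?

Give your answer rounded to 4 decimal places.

Initial: x=-2.0000 theta=0.5000
After 1 (propagate distance d=38): x=17.0000 theta=0.5000
After 2 (thin lens f=37): x=17.0000 theta=3/74 (≈0.0405)
After 3 (propagate distance d=6): x=638/37 (≈17.2432) theta=3/74 (≈0.0405)
After 4 (thin lens f=-12): x=638/37 (≈17.2432) theta=164/111 (≈1.4775)
After 5 (propagate distance d=19): x=5030/111 (≈45.3153) theta=164/111 (≈1.4775)
After 6 (thin lens f=49): x=5030/111 (≈45.3153) theta=1002/1813 (≈0.5527)
After 7 (propagate distance d=12 (to screen)): x=282542/5439 (≈51.9474) theta=1002/1813 (≈0.5527)
Rounded to 4 decimal places: x = 51.9474

Answer: 51.9474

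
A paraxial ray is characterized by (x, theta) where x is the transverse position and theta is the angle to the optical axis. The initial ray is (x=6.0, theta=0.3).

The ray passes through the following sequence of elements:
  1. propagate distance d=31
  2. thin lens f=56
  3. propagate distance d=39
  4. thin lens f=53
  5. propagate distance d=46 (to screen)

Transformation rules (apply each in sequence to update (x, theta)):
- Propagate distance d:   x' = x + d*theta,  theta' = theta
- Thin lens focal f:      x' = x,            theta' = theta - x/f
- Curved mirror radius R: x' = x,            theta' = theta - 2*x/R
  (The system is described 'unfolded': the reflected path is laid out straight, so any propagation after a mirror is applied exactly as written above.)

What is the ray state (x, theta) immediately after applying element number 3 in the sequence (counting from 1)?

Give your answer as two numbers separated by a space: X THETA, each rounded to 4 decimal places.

Answer: 16.3446 0.0268

Derivation:
Initial: x=6.0000 theta=0.3000
After 1 (propagate distance d=31): x=15.3000 theta=0.3000
After 2 (thin lens f=56): x=15.3000 theta=3/112 (≈0.0268)
After 3 (propagate distance d=39): x=9153/560 (≈16.3446) theta=3/112 (≈0.0268)
Rounded to 4 decimal places: x = 16.3446, theta = 0.0268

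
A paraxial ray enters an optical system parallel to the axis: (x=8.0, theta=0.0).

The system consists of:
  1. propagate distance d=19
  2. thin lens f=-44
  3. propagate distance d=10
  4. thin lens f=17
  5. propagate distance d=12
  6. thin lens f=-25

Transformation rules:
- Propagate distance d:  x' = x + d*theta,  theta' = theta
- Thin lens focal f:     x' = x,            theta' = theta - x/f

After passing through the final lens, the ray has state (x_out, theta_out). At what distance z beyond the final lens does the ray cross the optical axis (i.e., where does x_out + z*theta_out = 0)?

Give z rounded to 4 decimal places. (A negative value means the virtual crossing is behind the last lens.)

Answer: 26.2749

Derivation:
Initial: x=8.0000 theta=0.0000
After 1 (propagate distance d=19): x=8.0000 theta=0.0000
After 2 (thin lens f=-44): x=8.0000 theta=2/11 (≈0.1818)
After 3 (propagate distance d=10): x=108/11 (≈9.8182) theta=2/11 (≈0.1818)
After 4 (thin lens f=17): x=108/11 (≈9.8182) theta=-74/187 (≈-0.3957)
After 5 (propagate distance d=12): x=948/187 (≈5.0695) theta=-74/187 (≈-0.3957)
After 6 (thin lens f=-25): x=948/187 (≈5.0695) theta=-82/425 (≈-0.1929)
z_focus = -x_out/theta_out = -(948/187)/(-82/425) = 11850/451 ≈ 26.2749
Rounded to 4 decimal places: z = 26.2749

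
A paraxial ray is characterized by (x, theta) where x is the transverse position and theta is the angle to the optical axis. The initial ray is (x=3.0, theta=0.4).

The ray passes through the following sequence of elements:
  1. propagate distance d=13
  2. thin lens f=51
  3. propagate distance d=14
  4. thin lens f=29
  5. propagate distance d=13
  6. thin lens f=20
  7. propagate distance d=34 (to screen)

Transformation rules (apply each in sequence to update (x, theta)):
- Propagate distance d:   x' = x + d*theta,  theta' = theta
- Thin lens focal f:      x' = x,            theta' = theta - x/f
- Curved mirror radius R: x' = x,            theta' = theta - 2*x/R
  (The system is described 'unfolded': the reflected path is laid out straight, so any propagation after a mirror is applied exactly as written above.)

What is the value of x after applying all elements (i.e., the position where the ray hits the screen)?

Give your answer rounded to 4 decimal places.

Answer: -12.0441

Derivation:
Initial: x=3.0000 theta=0.4000
After 1 (propagate distance d=13): x=8.2000 theta=0.4000
After 2 (thin lens f=51): x=8.2000 theta=61/255 (≈0.2392)
After 3 (propagate distance d=14): x=589/51 (≈11.5490) theta=61/255 (≈0.2392)
After 4 (thin lens f=29): x=589/51 (≈11.5490) theta=-392/2465 (≈-0.1590)
After 5 (propagate distance d=13): x=70117/7395 (≈9.4817) theta=-392/2465 (≈-0.1590)
After 6 (thin lens f=20): x=70117/7395 (≈9.4817) theta=-93637/147900 (≈-0.6331)
After 7 (propagate distance d=34 (to screen)): x=-890659/73950 (≈-12.0441) theta=-93637/147900 (≈-0.6331)
Rounded to 4 decimal places: x = -12.0441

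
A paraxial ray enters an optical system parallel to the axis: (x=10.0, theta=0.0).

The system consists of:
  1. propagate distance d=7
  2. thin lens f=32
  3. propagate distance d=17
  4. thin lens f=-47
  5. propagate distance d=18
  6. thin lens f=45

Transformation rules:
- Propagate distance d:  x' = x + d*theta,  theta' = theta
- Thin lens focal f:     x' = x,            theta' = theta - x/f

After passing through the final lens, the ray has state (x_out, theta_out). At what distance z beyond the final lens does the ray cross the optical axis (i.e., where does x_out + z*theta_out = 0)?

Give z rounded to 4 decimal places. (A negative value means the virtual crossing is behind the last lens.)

Initial: x=10.0000 theta=0.0000
After 1 (propagate distance d=7): x=10.0000 theta=0.0000
After 2 (thin lens f=32): x=10.0000 theta=-0.3125
After 3 (propagate distance d=17): x=4.6875 theta=-0.3125
After 4 (thin lens f=-47): x=4.6875 theta=-10/47 (≈-0.2128)
After 5 (propagate distance d=18): x=645/752 (≈0.8577) theta=-10/47 (≈-0.2128)
After 6 (thin lens f=45): x=645/752 (≈0.8577) theta=-523/2256 (≈-0.2318)
z_focus = -x_out/theta_out = -(645/752)/(-523/2256) = 1935/523 ≈ 3.6998
Rounded to 4 decimal places: z = 3.6998

Answer: 3.6998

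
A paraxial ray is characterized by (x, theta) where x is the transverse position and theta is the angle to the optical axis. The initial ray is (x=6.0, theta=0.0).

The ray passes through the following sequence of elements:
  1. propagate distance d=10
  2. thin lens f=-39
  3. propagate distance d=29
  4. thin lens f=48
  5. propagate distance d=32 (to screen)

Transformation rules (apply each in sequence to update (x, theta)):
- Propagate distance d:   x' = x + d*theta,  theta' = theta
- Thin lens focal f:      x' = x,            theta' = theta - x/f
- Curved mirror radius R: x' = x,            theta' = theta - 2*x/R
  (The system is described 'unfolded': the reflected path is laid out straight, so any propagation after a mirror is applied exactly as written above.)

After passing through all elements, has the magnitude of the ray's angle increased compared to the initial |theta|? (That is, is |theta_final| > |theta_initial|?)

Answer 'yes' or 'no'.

Answer: yes

Derivation:
Initial: x=6.0000 theta=0.0000
After 1 (propagate distance d=10): x=6.0000 theta=0.0000
After 2 (thin lens f=-39): x=6.0000 theta=2/13 (≈0.1538)
After 3 (propagate distance d=29): x=136/13 (≈10.4615) theta=2/13 (≈0.1538)
After 4 (thin lens f=48): x=136/13 (≈10.4615) theta=-5/78 (≈-0.0641)
After 5 (propagate distance d=32 (to screen)): x=328/39 (≈8.4103) theta=-5/78 (≈-0.0641)
|theta_initial|=0.0000 |theta_final|=5/78 (≈0.0641) -> increased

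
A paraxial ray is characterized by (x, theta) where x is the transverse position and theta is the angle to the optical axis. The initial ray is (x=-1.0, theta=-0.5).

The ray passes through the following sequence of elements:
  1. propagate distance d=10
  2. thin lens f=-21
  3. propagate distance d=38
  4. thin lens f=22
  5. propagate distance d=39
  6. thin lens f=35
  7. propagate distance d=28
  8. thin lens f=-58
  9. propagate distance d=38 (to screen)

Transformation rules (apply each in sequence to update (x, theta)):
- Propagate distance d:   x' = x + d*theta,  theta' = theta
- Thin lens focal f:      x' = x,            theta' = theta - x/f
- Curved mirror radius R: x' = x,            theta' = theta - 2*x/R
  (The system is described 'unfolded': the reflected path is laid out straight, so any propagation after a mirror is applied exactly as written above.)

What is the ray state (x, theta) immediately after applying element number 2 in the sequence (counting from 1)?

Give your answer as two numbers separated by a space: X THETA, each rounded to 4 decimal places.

Answer: -6.0000 -0.7857

Derivation:
Initial: x=-1.0000 theta=-0.5000
After 1 (propagate distance d=10): x=-6.0000 theta=-0.5000
After 2 (thin lens f=-21): x=-6.0000 theta=-11/14 (≈-0.7857)
Rounded to 4 decimal places: x = -6.0000, theta = -0.7857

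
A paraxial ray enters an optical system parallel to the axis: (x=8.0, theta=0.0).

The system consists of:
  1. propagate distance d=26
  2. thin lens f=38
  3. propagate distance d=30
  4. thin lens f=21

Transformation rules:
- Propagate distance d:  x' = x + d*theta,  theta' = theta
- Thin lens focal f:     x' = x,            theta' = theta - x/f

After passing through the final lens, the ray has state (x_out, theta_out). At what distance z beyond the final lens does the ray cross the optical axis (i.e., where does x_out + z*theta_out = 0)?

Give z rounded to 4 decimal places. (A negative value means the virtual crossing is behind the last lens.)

Initial: x=8.0000 theta=0.0000
After 1 (propagate distance d=26): x=8.0000 theta=0.0000
After 2 (thin lens f=38): x=8.0000 theta=-4/19 (≈-0.2105)
After 3 (propagate distance d=30): x=32/19 (≈1.6842) theta=-4/19 (≈-0.2105)
After 4 (thin lens f=21): x=32/19 (≈1.6842) theta=-116/399 (≈-0.2907)
z_focus = -x_out/theta_out = -(32/19)/(-116/399) = 168/29 ≈ 5.7931
Rounded to 4 decimal places: z = 5.7931

Answer: 5.7931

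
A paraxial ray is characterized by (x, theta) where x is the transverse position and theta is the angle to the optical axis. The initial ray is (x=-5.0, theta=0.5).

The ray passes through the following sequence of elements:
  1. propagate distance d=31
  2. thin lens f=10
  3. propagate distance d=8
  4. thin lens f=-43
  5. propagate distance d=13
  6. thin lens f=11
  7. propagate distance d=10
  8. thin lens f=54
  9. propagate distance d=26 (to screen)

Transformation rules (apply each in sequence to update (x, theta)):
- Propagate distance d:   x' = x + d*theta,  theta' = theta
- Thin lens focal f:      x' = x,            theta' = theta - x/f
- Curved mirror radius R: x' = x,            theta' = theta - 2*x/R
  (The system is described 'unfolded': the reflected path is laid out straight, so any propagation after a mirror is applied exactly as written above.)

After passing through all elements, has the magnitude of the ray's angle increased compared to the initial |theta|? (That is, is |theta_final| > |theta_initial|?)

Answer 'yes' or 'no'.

Initial: x=-5.0000 theta=0.5000
After 1 (propagate distance d=31): x=10.5000 theta=0.5000
After 2 (thin lens f=10): x=10.5000 theta=-0.5500
After 3 (propagate distance d=8): x=6.1000 theta=-0.5500
After 4 (thin lens f=-43): x=6.1000 theta=-351/860 (≈-0.4081)
After 5 (propagate distance d=13): x=683/860 (≈0.7942) theta=-351/860 (≈-0.4081)
After 6 (thin lens f=11): x=683/860 (≈0.7942) theta=-1136/2365 (≈-0.4803)
After 7 (propagate distance d=10): x=-37927/9460 (≈-4.0092) theta=-1136/2365 (≈-0.4803)
After 8 (thin lens f=54): x=-37927/9460 (≈-4.0092) theta=-18859/46440 (≈-0.4061)
After 9 (propagate distance d=26 (to screen)): x=-1860433/127710 (≈-14.5676) theta=-18859/46440 (≈-0.4061)
|theta_initial|=0.5000 |theta_final|=18859/46440 (≈0.4061) -> not increased

Answer: no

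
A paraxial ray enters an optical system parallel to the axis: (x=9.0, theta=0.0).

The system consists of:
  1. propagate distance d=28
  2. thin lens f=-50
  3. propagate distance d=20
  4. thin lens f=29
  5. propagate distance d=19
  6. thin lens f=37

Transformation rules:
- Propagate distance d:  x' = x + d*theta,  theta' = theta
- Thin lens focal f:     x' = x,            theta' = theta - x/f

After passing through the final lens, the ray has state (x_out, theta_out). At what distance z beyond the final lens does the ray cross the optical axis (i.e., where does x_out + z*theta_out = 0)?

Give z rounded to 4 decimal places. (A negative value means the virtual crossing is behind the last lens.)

Answer: 16.7222

Derivation:
Initial: x=9.0000 theta=0.0000
After 1 (propagate distance d=28): x=9.0000 theta=0.0000
After 2 (thin lens f=-50): x=9.0000 theta=0.1800
After 3 (propagate distance d=20): x=12.6000 theta=0.1800
After 4 (thin lens f=29): x=12.6000 theta=-369/1450 (≈-0.2545)
After 5 (propagate distance d=19): x=11259/1450 (≈7.7648) theta=-369/1450 (≈-0.2545)
After 6 (thin lens f=37): x=11259/1450 (≈7.7648) theta=-12456/26825 (≈-0.4643)
z_focus = -x_out/theta_out = -(11259/1450)/(-12456/26825) = 46287/2768 ≈ 16.7222
Rounded to 4 decimal places: z = 16.7222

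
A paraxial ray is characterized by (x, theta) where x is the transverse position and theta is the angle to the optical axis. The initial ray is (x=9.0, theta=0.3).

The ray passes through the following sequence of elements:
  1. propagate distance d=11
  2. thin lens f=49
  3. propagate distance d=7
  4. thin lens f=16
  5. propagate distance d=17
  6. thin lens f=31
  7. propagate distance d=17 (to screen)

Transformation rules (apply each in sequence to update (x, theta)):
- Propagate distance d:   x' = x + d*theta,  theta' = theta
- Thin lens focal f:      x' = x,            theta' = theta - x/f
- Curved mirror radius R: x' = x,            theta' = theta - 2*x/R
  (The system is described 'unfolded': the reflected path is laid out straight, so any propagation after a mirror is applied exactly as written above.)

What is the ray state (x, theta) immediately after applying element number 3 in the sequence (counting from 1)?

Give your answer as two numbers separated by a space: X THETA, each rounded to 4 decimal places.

Answer: 12.6429 0.0490

Derivation:
Initial: x=9.0000 theta=0.3000
After 1 (propagate distance d=11): x=12.3000 theta=0.3000
After 2 (thin lens f=49): x=12.3000 theta=12/245 (≈0.0490)
After 3 (propagate distance d=7): x=177/14 (≈12.6429) theta=12/245 (≈0.0490)
Rounded to 4 decimal places: x = 12.6429, theta = 0.0490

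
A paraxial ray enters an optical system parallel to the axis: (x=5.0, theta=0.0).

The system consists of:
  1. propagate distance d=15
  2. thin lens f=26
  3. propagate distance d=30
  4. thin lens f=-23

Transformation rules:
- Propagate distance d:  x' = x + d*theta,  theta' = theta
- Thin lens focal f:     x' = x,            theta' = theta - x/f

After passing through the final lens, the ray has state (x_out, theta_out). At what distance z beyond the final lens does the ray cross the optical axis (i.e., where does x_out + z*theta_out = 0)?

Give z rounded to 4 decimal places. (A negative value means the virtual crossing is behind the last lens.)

Initial: x=5.0000 theta=0.0000
After 1 (propagate distance d=15): x=5.0000 theta=0.0000
After 2 (thin lens f=26): x=5.0000 theta=-5/26 (≈-0.1923)
After 3 (propagate distance d=30): x=-10/13 (≈-0.7692) theta=-5/26 (≈-0.1923)
After 4 (thin lens f=-23): x=-10/13 (≈-0.7692) theta=-135/598 (≈-0.2258)
z_focus = -x_out/theta_out = -(-10/13)/(-135/598) = -92/27 ≈ -3.4074
Rounded to 4 decimal places: z = -3.4074

Answer: -3.4074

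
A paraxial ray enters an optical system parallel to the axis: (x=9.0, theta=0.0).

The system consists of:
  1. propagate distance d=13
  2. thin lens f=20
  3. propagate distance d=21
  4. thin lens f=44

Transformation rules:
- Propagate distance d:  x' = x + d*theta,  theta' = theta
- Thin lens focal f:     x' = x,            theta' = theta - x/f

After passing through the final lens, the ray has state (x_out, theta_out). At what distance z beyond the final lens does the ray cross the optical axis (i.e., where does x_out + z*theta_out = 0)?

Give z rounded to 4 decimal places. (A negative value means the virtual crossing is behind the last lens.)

Answer: -1.0233

Derivation:
Initial: x=9.0000 theta=0.0000
After 1 (propagate distance d=13): x=9.0000 theta=0.0000
After 2 (thin lens f=20): x=9.0000 theta=-0.4500
After 3 (propagate distance d=21): x=-0.4500 theta=-0.4500
After 4 (thin lens f=44): x=-0.4500 theta=-387/880 (≈-0.4398)
z_focus = -x_out/theta_out = -(-0.4500)/(-387/880) = -44/43 ≈ -1.0233
Rounded to 4 decimal places: z = -1.0233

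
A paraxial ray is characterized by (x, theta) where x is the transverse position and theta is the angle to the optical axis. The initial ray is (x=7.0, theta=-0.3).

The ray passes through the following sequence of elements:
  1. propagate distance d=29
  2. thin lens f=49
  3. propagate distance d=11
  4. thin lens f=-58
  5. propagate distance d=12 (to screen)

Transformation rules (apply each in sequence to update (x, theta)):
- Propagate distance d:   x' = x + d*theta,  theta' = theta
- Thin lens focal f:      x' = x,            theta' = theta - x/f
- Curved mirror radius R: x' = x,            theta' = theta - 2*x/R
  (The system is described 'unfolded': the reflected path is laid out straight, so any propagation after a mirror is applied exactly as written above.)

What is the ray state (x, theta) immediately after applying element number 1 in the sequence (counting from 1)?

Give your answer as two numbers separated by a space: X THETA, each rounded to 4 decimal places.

Initial: x=7.0000 theta=-0.3000
After 1 (propagate distance d=29): x=-1.7000 theta=-0.3000
Rounded to 4 decimal places: x = -1.7000, theta = -0.3000

Answer: -1.7000 -0.3000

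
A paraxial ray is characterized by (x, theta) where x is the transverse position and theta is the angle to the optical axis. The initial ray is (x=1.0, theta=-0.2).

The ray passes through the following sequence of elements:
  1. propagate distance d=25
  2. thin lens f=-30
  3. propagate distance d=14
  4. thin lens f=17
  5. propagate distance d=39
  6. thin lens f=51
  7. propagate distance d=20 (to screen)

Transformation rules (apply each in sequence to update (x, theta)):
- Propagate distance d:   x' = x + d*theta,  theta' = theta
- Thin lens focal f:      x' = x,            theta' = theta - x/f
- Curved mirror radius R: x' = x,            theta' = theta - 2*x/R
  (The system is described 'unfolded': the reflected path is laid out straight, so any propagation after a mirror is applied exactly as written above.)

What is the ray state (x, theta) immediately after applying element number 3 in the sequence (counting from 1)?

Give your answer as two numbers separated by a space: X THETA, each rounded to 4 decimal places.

Initial: x=1.0000 theta=-0.2000
After 1 (propagate distance d=25): x=-4.0000 theta=-0.2000
After 2 (thin lens f=-30): x=-4.0000 theta=-1/3 (≈-0.3333)
After 3 (propagate distance d=14): x=-26/3 (≈-8.6667) theta=-1/3 (≈-0.3333)
Rounded to 4 decimal places: x = -8.6667, theta = -0.3333

Answer: -8.6667 -0.3333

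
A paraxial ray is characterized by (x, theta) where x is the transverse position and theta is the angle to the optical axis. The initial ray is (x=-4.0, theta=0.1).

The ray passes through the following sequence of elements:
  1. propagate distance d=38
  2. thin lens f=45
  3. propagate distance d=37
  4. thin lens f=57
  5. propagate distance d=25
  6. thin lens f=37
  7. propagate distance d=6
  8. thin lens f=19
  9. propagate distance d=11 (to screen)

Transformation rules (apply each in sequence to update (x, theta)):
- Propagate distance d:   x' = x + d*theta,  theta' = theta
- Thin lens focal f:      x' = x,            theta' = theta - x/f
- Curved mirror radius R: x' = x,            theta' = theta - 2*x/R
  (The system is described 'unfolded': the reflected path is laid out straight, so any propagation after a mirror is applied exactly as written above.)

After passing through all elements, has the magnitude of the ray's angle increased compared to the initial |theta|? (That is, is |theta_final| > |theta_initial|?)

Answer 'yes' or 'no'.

Answer: yes

Derivation:
Initial: x=-4.0000 theta=0.1000
After 1 (propagate distance d=38): x=-0.2000 theta=0.1000
After 2 (thin lens f=45): x=-0.2000 theta=47/450 (≈0.1044)
After 3 (propagate distance d=37): x=1649/450 (≈3.6644) theta=47/450 (≈0.1044)
After 4 (thin lens f=57): x=1649/450 (≈3.6644) theta=103/2565 (≈0.0402)
After 5 (propagate distance d=25): x=119743/25650 (≈4.6683) theta=103/2565 (≈0.0402)
After 6 (thin lens f=37): x=119743/25650 (≈4.6683) theta=-27211/316350 (≈-0.0860)
After 7 (propagate distance d=6): x=3940693/949050 (≈4.1523) theta=-27211/316350 (≈-0.0860)
After 8 (thin lens f=19): x=3940693/949050 (≈4.1523) theta=-549172/1803195 (≈-0.3046)
After 9 (propagate distance d=11 (to screen)): x=14464247/18031950 (≈0.8021) theta=-549172/1803195 (≈-0.3046)
|theta_initial|=0.1000 |theta_final|=549172/1803195 (≈0.3046) -> increased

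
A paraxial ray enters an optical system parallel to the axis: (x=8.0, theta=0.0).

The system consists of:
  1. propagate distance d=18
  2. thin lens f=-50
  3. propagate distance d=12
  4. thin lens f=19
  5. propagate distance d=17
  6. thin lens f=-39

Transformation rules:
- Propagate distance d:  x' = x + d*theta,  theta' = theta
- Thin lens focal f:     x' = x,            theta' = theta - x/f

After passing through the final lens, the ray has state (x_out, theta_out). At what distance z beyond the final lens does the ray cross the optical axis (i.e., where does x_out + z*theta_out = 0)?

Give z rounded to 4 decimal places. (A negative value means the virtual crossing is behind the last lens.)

Answer: 14.1732

Derivation:
Initial: x=8.0000 theta=0.0000
After 1 (propagate distance d=18): x=8.0000 theta=0.0000
After 2 (thin lens f=-50): x=8.0000 theta=0.1600
After 3 (propagate distance d=12): x=9.9200 theta=0.1600
After 4 (thin lens f=19): x=9.9200 theta=-172/475 (≈-0.3621)
After 5 (propagate distance d=17): x=1788/475 (≈3.7642) theta=-172/475 (≈-0.3621)
After 6 (thin lens f=-39): x=1788/475 (≈3.7642) theta=-328/1235 (≈-0.2656)
z_focus = -x_out/theta_out = -(1788/475)/(-328/1235) = 5811/410 ≈ 14.1732
Rounded to 4 decimal places: z = 14.1732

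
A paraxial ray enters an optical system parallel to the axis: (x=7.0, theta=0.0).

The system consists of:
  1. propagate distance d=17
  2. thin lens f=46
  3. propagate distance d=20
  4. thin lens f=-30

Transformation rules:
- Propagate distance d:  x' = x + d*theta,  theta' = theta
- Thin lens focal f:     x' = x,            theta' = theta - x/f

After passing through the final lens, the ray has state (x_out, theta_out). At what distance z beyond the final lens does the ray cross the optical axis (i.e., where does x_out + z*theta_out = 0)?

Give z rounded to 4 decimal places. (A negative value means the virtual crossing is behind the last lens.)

Answer: 195.0000

Derivation:
Initial: x=7.0000 theta=0.0000
After 1 (propagate distance d=17): x=7.0000 theta=0.0000
After 2 (thin lens f=46): x=7.0000 theta=-7/46 (≈-0.1522)
After 3 (propagate distance d=20): x=91/23 (≈3.9565) theta=-7/46 (≈-0.1522)
After 4 (thin lens f=-30): x=91/23 (≈3.9565) theta=-7/345 (≈-0.0203)
z_focus = -x_out/theta_out = -(91/23)/(-7/345) = 195.0000
Rounded to 4 decimal places: z = 195.0000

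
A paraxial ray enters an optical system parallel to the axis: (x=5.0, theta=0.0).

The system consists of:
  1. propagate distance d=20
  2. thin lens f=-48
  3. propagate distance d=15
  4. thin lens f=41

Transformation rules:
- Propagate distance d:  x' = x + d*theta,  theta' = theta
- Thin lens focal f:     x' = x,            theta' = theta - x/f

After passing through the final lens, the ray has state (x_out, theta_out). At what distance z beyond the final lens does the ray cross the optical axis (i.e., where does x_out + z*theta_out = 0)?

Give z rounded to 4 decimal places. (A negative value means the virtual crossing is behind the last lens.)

Answer: 117.4091

Derivation:
Initial: x=5.0000 theta=0.0000
After 1 (propagate distance d=20): x=5.0000 theta=0.0000
After 2 (thin lens f=-48): x=5.0000 theta=5/48 (≈0.1042)
After 3 (propagate distance d=15): x=6.5625 theta=5/48 (≈0.1042)
After 4 (thin lens f=41): x=6.5625 theta=-55/984 (≈-0.0559)
z_focus = -x_out/theta_out = -(6.5625)/(-55/984) = 2583/22 ≈ 117.4091
Rounded to 4 decimal places: z = 117.4091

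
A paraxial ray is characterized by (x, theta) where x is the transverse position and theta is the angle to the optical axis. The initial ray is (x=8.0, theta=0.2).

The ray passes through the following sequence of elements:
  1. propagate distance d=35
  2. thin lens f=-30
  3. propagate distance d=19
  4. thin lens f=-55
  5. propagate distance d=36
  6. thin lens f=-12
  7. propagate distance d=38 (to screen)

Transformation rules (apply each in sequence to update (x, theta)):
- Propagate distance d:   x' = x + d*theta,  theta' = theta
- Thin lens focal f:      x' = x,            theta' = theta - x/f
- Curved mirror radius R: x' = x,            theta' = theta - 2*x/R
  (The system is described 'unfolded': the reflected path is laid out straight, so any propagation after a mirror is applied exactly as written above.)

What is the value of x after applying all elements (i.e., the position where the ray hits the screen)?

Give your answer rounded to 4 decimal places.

Initial: x=8.0000 theta=0.2000
After 1 (propagate distance d=35): x=15.0000 theta=0.2000
After 2 (thin lens f=-30): x=15.0000 theta=0.7000
After 3 (propagate distance d=19): x=28.3000 theta=0.7000
After 4 (thin lens f=-55): x=28.3000 theta=334/275 (≈1.2145)
After 5 (propagate distance d=36): x=39613/550 (≈72.0236) theta=334/275 (≈1.2145)
After 6 (thin lens f=-12): x=39613/550 (≈72.0236) theta=47629/6600 (≈7.2165)
After 7 (propagate distance d=38 (to screen)): x=1142629/3300 (≈346.2512) theta=47629/6600 (≈7.2165)
Rounded to 4 decimal places: x = 346.2512

Answer: 346.2512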